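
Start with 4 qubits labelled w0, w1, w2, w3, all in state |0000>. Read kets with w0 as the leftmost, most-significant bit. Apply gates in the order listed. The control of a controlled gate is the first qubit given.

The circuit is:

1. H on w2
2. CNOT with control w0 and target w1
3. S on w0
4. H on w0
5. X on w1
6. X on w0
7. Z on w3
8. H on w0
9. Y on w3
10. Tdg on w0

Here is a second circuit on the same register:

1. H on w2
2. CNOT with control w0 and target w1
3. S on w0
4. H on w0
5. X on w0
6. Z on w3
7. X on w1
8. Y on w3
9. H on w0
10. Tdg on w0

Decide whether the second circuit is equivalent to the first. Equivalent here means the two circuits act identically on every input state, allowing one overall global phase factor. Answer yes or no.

Yes — the two circuits implement the same unitary up to a global phase.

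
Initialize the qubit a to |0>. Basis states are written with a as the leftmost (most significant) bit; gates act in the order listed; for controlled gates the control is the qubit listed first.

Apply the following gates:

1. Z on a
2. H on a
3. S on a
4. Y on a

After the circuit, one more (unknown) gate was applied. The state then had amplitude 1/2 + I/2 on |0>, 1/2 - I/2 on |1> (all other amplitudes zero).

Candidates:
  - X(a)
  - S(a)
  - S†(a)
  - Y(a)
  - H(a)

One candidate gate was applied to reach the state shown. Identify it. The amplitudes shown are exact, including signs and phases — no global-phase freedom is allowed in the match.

The unique candidate consistent with the amplitudes is H(a).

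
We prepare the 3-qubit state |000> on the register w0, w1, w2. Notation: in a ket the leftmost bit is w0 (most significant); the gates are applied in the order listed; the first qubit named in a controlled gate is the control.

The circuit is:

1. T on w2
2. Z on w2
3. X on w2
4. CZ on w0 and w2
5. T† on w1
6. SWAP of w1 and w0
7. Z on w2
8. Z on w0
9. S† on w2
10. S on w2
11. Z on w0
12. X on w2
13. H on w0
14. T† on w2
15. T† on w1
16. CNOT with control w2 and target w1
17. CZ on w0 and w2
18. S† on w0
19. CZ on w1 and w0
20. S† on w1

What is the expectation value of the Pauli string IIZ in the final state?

The expectation value of IIZ is 1. Key observation: gates 8-11 undo each other exactly, leaving only the rest of the circuit to track.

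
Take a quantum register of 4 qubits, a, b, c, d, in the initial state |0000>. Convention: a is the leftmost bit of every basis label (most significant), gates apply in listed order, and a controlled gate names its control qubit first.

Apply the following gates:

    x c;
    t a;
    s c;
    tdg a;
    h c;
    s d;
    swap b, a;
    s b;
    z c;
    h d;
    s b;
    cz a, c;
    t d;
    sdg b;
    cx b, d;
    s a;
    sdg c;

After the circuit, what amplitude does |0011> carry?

|0011> carries amplitude exp(I*pi/4)/2 in the final state.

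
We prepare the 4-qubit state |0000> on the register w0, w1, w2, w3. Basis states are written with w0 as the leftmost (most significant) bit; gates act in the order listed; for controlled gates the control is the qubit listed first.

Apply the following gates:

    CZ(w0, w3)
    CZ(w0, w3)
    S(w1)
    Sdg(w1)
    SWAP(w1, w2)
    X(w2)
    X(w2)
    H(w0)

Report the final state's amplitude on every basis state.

The resulting statevector has amplitude sqrt(2)/2 on |0000>, sqrt(2)/2 on |1000>, and 0 on every other basis state.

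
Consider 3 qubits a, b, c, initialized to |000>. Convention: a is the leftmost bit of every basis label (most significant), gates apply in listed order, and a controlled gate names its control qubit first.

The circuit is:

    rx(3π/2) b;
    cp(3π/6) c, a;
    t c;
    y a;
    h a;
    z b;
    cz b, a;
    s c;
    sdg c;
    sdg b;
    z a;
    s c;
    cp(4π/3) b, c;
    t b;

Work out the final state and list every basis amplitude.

The final amplitudes are -I/2 on |000>, 0 on |001>, exp(3*I*pi/4)/2 on |010>, 0 on |011>, -I/2 on |100>, 0 on |101>, -exp(3*I*pi/4)/2 on |110>, 0 on |111>. Key observation: the block from step 8 through step 9 cancels to the identity and can be dropped.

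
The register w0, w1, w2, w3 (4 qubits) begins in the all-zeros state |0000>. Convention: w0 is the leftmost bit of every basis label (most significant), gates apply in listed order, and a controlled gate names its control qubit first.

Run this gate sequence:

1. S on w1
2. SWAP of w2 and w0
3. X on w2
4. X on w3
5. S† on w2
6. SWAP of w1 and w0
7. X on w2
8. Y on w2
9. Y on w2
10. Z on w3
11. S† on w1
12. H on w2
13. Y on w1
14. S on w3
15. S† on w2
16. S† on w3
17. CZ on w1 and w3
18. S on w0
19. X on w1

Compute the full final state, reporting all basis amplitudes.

After the circuit, the state carries amplitude sqrt(2)/2 on |0001>, -sqrt(2)*I/2 on |0011>, and 0 on every other basis state.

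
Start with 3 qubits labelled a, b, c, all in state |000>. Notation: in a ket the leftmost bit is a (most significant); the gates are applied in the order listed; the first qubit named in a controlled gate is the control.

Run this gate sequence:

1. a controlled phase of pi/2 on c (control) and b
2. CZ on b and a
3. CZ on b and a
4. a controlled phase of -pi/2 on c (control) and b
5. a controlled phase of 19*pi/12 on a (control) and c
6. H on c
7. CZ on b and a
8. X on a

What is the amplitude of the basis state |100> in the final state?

The final state's coefficient on |100> equals sqrt(2)/2. Key observation: the block from step 1 through step 4 cancels to the identity and can be dropped.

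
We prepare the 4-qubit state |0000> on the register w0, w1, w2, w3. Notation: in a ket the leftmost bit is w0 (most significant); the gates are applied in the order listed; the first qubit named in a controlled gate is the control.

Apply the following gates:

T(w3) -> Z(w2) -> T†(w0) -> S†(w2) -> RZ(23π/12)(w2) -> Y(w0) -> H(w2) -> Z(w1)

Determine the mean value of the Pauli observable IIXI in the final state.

The observable IIXI averages to 1.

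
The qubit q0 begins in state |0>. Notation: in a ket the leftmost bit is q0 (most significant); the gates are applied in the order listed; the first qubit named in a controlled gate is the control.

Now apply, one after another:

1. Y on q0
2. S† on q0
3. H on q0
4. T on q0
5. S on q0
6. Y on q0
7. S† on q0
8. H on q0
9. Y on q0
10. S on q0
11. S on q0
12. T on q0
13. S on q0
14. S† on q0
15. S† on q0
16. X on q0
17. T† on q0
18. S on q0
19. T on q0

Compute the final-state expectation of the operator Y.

The expectation value of Y is 1/2.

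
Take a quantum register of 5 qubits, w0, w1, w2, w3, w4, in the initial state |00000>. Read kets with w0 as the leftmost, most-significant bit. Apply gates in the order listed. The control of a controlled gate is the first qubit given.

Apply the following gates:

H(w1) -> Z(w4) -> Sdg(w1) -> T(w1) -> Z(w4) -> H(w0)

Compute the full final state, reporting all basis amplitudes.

The final amplitudes are 1/2 on |00000>, -exp(3*I*pi/4)/2 on |01000>, 1/2 on |10000>, -exp(3*I*pi/4)/2 on |11000>, and 0 on every other basis state.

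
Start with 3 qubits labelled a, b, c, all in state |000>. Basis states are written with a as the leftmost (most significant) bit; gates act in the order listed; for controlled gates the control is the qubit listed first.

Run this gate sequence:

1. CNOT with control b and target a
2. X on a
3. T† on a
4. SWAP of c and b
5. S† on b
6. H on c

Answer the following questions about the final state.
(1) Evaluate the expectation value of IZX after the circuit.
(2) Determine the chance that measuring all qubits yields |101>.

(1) In the final state, IZX has expectation 1.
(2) Outcome |101> occurs with probability 1/2.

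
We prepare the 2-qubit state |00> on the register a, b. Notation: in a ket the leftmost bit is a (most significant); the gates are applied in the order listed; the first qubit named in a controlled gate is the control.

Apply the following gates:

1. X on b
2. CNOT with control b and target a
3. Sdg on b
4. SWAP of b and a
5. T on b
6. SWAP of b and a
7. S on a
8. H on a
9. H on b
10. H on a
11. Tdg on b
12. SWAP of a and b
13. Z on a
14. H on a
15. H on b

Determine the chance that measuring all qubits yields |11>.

The probability of measuring |11> is 1/4 - sqrt(2)/8.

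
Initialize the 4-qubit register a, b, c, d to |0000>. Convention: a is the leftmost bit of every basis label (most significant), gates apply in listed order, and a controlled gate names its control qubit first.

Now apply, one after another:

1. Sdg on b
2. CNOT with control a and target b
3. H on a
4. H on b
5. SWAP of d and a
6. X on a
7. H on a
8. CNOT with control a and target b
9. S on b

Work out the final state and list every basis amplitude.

The resulting statevector has amplitude sqrt(2)/4 on |0000>, sqrt(2)/4 on |0001>, 0 on |0010>, 0 on |0011>, sqrt(2)*I/4 on |0100>, sqrt(2)*I/4 on |0101>, 0 on |0110>, 0 on |0111>, -sqrt(2)/4 on |1000>, -sqrt(2)/4 on |1001>, 0 on |1010>, 0 on |1011>, -sqrt(2)*I/4 on |1100>, -sqrt(2)*I/4 on |1101>, 0 on |1110>, 0 on |1111>.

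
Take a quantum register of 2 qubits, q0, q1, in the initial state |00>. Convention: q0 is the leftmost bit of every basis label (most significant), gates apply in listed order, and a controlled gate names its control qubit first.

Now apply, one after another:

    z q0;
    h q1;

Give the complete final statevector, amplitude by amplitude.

After the circuit, the state carries amplitude sqrt(2)/2 on |00>, sqrt(2)/2 on |01>, 0 on |10>, 0 on |11>.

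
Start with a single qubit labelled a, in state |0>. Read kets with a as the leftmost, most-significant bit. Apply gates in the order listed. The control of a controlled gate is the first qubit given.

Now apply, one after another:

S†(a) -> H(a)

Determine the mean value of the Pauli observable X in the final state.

The expectation value of X is 1.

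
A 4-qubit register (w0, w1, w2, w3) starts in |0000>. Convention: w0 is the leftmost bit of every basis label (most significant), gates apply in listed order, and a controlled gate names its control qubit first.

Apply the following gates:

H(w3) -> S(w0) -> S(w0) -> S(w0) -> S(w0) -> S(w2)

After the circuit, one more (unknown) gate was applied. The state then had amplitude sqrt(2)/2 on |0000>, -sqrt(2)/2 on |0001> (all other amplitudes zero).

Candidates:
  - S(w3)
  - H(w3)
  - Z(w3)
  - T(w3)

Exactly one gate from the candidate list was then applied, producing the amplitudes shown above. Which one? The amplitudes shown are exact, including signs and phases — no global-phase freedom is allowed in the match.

The applied gate was Z(w3). Key observation: steps 2-5 multiply out to the identity, so the circuit reduces to the remaining gates.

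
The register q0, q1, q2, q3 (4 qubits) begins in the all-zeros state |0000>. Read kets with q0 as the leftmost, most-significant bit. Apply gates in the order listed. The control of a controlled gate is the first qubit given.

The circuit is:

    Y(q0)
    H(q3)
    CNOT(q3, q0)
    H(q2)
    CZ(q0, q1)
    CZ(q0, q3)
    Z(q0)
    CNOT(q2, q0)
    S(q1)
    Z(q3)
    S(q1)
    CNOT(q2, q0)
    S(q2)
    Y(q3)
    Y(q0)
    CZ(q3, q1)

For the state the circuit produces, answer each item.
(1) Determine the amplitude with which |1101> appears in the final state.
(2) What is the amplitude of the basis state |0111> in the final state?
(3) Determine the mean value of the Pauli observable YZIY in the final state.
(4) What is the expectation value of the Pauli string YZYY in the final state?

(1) The amplitude on |1101> is 0.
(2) The amplitude on |0111> is 0.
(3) The observable YZIY averages to 1.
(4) The expectation value of YZYY is 1.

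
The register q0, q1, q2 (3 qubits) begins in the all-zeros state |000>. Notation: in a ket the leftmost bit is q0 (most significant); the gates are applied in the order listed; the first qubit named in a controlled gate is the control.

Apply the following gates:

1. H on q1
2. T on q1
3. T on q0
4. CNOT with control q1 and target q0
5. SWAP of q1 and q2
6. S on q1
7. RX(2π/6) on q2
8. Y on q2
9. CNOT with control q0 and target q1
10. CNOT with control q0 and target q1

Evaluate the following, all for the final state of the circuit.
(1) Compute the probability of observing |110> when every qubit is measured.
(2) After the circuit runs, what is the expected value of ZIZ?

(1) Outcome |110> occurs with probability 0.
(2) In the final state, ZIZ has expectation -1/2.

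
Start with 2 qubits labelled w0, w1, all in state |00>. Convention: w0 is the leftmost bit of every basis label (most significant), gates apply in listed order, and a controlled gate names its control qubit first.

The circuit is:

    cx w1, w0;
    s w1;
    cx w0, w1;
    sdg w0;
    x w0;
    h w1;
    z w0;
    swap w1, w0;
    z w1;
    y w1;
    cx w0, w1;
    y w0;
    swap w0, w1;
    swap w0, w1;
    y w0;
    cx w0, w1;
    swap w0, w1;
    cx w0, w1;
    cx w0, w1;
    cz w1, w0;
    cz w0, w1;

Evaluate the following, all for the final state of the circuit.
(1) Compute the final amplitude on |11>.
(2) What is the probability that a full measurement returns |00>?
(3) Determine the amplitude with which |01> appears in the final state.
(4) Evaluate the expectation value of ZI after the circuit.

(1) The amplitude on |11> is 0. Key observation: steps 11-16 multiply out to the identity, so the circuit reduces to the remaining gates.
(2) The probability of measuring |00> is 1/2.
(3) The final state's coefficient on |01> equals -sqrt(2)*I/2.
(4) In the final state, ZI has expectation 1.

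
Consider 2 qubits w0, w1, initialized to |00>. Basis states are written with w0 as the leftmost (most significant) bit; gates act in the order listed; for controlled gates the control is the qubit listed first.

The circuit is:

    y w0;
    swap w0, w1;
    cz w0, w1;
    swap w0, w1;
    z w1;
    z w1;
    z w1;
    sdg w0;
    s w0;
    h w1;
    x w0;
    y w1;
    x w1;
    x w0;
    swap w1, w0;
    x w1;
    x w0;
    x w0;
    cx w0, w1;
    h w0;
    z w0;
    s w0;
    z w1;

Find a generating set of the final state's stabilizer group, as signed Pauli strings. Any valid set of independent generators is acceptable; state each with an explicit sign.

The stabilizer group can be generated by -YZ, +ZX, among other valid generating sets.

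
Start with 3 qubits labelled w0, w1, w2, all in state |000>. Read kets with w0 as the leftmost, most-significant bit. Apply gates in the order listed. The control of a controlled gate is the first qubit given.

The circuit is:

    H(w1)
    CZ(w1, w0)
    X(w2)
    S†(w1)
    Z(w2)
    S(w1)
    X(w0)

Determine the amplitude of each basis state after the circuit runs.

After the circuit, the state carries amplitude -sqrt(2)/2 on |101>, -sqrt(2)/2 on |111>, and 0 on every other basis state.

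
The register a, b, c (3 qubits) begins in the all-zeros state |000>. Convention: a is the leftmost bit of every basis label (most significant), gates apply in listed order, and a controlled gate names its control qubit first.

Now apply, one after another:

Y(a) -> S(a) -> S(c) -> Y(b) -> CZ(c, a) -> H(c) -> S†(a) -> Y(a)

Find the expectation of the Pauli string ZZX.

The expectation value of ZZX is -1.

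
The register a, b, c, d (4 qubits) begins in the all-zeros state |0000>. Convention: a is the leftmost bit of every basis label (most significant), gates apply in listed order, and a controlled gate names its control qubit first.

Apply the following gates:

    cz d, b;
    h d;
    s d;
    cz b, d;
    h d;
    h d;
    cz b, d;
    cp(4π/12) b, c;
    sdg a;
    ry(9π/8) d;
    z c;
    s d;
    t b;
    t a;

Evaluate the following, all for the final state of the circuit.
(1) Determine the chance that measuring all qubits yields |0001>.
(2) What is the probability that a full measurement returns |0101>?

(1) A full measurement returns |0001> with probability 1/2. Key observation: the block from step 4 through step 7 cancels to the identity and can be dropped.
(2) Outcome |0101> occurs with probability 0.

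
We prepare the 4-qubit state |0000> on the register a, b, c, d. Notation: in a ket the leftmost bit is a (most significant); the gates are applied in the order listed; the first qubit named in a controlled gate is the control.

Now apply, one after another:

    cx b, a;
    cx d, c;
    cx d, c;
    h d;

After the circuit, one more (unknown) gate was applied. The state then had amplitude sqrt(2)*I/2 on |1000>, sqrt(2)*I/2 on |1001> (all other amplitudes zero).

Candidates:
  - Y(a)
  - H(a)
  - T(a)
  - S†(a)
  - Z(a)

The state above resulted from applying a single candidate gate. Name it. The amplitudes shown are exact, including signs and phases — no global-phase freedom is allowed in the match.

The unique candidate consistent with the amplitudes is Y(a). Key observation: gates 2-3 undo each other exactly, leaving only the rest of the circuit to track.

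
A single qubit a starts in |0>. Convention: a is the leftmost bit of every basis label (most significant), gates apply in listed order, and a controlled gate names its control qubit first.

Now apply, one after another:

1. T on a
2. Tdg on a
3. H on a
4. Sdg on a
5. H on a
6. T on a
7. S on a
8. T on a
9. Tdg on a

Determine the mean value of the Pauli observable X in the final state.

In the final state, X has expectation -sqrt(2)/2.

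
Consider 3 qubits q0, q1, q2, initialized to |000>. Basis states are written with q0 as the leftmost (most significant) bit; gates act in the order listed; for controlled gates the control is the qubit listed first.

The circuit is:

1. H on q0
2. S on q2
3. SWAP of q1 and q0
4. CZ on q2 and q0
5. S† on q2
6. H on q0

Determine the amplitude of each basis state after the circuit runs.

The final amplitudes are 1/2 on |000>, 0 on |001>, 1/2 on |010>, 0 on |011>, 1/2 on |100>, 0 on |101>, 1/2 on |110>, 0 on |111>.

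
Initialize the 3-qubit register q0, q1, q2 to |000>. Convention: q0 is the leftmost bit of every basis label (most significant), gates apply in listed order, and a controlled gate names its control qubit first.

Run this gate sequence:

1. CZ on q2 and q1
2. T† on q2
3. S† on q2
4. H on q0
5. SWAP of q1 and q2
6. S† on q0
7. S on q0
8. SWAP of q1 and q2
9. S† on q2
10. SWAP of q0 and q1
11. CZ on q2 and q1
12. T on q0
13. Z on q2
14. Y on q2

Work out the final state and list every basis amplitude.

The resulting statevector has amplitude sqrt(2)*I/2 on |001>, sqrt(2)*I/2 on |011>, and 0 on every other basis state. Key observation: the block from step 5 through step 8 cancels to the identity and can be dropped.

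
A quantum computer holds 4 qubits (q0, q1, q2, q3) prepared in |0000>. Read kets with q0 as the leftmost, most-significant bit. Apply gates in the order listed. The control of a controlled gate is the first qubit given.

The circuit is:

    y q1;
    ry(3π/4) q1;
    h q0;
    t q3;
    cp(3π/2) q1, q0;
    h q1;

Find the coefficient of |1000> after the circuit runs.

The final state's coefficient on |1000> equals sqrt(2 - sqrt(2))/4 - I*sqrt(sqrt(2) + 2)/4.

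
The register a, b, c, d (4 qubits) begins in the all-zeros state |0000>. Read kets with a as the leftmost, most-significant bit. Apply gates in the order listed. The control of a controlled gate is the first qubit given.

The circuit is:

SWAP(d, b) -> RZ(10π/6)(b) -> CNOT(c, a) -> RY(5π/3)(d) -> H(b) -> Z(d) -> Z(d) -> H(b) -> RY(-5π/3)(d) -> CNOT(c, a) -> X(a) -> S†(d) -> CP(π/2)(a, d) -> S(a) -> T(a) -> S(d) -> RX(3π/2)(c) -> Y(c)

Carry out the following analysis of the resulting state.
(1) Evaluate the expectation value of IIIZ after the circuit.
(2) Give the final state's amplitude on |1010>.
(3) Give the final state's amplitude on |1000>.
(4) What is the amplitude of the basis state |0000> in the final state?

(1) The observable IIIZ averages to 1. Key observation: gates 3-10 undo each other exactly, leaving only the rest of the circuit to track.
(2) The amplitude on |1010> is -sqrt(2)*exp(5*I*pi/12)/2.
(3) |1000> carries amplitude sqrt(2)*exp(11*I*pi/12)/2 in the final state.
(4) The final state's coefficient on |0000> equals 0.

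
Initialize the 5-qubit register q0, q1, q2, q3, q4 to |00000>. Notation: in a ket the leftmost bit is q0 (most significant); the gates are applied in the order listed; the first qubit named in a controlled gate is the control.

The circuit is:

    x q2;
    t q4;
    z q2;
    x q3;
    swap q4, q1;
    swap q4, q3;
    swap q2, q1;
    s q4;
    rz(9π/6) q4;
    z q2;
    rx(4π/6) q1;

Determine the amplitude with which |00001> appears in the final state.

|00001> carries amplitude -sqrt(3)*exp(3*I*pi/4)/2 in the final state.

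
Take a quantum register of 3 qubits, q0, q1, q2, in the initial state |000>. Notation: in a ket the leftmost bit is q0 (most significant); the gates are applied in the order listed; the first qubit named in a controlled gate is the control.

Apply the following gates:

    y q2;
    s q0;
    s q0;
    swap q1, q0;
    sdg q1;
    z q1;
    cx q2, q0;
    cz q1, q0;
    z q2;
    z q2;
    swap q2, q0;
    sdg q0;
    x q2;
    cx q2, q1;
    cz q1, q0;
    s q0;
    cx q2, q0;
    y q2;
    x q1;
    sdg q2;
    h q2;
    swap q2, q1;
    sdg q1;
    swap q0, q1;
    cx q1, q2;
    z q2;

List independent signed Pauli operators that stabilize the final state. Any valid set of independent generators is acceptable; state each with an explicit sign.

The final state is stabilized by the group generated by +YII, -IZI, +IIZ; other independent generating sets are equally valid.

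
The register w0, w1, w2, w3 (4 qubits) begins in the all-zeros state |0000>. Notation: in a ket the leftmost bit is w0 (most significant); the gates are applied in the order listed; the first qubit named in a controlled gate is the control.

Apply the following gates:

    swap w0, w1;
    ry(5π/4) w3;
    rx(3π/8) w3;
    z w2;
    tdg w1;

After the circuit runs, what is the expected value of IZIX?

The observable IZIX averages to -2*sqrt(1/2 - sqrt(2)/4)*sqrt(sqrt(2)/4 + 1/2)*cos(3*pi/16)**2 - 2*sqrt(1/2 - sqrt(2)/4)*sqrt(sqrt(2)/4 + 1/2)*sin(3*pi/16)**2.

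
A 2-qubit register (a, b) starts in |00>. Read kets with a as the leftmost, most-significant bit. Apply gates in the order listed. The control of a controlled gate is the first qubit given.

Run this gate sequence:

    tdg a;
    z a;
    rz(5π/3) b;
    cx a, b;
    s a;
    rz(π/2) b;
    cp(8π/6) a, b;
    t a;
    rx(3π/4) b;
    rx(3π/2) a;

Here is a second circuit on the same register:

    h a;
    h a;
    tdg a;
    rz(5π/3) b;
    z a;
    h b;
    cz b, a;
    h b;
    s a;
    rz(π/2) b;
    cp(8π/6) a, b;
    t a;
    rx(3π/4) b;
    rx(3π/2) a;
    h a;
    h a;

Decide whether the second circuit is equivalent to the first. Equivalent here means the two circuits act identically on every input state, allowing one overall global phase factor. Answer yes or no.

Yes: on every input state the two circuits agree up to one overall phase factor.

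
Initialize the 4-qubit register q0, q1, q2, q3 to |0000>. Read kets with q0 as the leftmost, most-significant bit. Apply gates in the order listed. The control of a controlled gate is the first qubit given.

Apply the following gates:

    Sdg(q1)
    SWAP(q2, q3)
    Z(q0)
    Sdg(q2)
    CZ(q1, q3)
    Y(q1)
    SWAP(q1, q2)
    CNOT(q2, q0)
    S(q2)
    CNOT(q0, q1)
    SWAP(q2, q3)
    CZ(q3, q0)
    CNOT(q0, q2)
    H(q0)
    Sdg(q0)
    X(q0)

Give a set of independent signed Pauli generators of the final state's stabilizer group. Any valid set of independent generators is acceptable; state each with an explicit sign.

The stabilizer group can be generated by -YIII, -IZII, -IIZI, -IIIZ, among other valid generating sets.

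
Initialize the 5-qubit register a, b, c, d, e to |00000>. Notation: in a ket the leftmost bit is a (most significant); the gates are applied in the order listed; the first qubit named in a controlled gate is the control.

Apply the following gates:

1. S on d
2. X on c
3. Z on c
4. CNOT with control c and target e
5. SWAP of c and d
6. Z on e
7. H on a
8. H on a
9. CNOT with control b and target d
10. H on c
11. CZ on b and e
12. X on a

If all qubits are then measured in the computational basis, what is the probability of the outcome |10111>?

The probability of measuring |10111> is 1/2. Key observation: gates 7-8 undo each other exactly, leaving only the rest of the circuit to track.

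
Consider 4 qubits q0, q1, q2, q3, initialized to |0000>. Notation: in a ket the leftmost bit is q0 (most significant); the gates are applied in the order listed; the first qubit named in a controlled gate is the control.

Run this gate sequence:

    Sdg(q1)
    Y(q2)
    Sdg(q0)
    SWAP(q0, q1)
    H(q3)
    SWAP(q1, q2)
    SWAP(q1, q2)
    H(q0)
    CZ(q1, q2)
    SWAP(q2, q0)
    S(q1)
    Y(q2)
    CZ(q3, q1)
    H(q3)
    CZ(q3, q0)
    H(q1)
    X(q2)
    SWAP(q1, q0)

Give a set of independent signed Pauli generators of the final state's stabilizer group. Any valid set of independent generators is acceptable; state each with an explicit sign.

The stabilizer group can be generated by +XIII, -IIXI, -IZII, +IIIZ, among other valid generating sets. Key observation: gates 6-7 undo each other exactly, leaving only the rest of the circuit to track.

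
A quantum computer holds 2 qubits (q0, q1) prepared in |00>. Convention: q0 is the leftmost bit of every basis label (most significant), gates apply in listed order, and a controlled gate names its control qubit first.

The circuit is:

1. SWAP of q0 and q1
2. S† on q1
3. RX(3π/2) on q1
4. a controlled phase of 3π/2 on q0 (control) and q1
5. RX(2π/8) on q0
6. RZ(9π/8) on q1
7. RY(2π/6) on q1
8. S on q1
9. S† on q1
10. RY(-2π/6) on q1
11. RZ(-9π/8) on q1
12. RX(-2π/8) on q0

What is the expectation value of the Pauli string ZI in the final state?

The observable ZI averages to 1. Key observation: steps 5-12 multiply out to the identity, so the circuit reduces to the remaining gates.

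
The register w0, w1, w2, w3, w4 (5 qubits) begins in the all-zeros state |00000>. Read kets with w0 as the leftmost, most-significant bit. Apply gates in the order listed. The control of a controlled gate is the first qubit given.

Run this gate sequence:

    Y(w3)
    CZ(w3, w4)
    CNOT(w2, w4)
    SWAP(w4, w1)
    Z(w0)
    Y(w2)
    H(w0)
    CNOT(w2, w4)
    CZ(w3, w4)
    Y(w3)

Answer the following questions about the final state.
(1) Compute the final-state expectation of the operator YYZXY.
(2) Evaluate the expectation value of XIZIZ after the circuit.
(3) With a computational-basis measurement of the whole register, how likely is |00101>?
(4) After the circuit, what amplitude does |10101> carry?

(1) In the final state, YYZXY has expectation 0.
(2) The observable XIZIZ averages to 1.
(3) The probability of measuring |00101> is 1/2.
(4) The amplitude on |10101> is -sqrt(2)*I/2.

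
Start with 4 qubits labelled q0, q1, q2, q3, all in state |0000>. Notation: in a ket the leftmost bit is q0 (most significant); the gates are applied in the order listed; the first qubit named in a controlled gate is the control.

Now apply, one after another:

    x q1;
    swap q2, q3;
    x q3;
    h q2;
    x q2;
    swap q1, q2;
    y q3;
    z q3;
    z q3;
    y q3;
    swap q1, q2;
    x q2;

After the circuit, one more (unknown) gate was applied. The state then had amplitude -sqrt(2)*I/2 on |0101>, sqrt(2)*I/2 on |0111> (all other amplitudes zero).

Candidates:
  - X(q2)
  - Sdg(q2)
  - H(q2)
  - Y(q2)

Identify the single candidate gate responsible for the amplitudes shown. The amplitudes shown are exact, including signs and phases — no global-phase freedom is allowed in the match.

The applied gate was Y(q2).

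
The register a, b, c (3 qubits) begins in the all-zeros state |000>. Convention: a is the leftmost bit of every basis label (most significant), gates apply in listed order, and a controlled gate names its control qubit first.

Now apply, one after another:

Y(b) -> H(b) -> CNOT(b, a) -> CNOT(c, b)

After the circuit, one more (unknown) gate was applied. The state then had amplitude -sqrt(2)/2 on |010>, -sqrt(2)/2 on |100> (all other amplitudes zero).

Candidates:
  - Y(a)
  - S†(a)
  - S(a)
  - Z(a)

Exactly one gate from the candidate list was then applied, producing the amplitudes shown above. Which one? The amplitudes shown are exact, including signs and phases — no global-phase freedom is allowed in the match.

The applied gate was Y(a).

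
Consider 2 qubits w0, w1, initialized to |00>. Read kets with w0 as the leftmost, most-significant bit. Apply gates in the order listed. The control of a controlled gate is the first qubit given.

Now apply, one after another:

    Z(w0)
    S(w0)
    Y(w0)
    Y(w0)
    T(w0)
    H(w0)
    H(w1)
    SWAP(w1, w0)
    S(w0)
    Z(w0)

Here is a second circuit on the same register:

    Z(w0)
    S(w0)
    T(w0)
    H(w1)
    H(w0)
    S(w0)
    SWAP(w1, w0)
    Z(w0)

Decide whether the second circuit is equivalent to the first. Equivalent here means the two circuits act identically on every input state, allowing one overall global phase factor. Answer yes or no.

No — the two circuits implement different unitaries, even allowing a global phase.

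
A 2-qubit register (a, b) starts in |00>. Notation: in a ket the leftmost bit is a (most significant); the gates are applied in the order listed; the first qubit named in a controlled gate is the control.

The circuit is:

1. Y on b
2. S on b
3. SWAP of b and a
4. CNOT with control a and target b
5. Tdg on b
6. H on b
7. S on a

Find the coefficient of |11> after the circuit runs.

|11> carries amplitude sqrt(2)*exp(I*pi/4)/2 in the final state.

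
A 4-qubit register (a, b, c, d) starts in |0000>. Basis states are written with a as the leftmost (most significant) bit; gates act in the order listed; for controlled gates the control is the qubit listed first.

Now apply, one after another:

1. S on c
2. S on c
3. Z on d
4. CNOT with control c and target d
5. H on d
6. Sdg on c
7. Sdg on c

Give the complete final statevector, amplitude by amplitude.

After the circuit, the state carries amplitude sqrt(2)/2 on |0000>, sqrt(2)/2 on |0001>, and 0 on every other basis state.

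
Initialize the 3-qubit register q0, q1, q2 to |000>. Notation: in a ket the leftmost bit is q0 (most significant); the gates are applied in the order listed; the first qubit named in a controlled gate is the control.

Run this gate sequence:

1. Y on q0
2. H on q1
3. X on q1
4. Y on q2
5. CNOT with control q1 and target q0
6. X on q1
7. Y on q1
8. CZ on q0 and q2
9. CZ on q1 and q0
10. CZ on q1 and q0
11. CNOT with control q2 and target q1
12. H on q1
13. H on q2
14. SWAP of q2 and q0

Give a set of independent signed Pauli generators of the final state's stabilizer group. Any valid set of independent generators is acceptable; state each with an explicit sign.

The stabilizer group can be generated by -XII, +IXZ, +IZX, among other valid generating sets. Key observation: gates 9-10 undo each other exactly, leaving only the rest of the circuit to track.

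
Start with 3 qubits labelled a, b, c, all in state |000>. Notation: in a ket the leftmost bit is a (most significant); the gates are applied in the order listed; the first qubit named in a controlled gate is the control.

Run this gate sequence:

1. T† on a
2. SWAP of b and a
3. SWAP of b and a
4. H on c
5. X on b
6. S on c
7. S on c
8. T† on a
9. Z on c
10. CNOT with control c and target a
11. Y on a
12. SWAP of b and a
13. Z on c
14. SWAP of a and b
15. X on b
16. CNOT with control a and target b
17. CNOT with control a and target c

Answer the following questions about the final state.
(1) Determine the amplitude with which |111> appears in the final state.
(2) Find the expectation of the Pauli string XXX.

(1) The amplitude on |111> is sqrt(2)*I/2.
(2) The observable XXX averages to 0.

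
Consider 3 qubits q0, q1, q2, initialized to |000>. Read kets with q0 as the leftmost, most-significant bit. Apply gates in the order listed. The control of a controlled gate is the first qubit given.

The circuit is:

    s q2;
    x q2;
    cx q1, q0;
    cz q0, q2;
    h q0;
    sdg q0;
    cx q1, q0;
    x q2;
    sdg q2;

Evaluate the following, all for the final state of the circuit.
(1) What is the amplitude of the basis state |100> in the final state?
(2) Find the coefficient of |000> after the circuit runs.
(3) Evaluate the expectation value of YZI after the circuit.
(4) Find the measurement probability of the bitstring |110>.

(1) |100> carries amplitude -sqrt(2)*I/2 in the final state.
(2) The amplitude on |000> is sqrt(2)/2.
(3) The observable YZI averages to -1.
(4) Outcome |110> occurs with probability 0.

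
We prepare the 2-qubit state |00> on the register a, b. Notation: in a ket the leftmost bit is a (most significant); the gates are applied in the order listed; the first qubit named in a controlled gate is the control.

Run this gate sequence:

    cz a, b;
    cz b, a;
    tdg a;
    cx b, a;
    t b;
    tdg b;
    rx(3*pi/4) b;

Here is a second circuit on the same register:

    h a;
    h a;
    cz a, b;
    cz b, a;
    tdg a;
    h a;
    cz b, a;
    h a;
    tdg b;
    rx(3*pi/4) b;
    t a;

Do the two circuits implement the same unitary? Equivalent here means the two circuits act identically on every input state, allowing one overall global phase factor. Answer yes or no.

No, they are not equivalent — no single phase factor reconciles the two unitaries.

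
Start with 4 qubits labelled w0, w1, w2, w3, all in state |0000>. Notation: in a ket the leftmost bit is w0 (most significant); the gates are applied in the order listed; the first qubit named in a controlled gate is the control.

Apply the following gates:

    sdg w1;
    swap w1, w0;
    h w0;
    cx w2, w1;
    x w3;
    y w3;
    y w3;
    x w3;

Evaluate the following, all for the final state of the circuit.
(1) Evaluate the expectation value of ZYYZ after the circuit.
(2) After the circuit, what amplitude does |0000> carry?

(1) The expectation value of ZYYZ is 0. Key observation: the block from step 5 through step 8 cancels to the identity and can be dropped.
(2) The amplitude on |0000> is sqrt(2)/2.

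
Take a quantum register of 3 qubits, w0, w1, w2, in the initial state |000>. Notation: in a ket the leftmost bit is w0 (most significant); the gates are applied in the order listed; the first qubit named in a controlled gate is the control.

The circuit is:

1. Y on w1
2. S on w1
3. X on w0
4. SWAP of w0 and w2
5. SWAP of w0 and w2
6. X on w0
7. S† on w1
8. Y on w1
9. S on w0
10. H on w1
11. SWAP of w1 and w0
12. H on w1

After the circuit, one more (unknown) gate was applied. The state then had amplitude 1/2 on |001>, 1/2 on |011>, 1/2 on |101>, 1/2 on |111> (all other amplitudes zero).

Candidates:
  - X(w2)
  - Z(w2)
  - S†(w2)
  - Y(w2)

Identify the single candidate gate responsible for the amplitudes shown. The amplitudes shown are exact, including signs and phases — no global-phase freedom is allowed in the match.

The unique candidate consistent with the amplitudes is X(w2).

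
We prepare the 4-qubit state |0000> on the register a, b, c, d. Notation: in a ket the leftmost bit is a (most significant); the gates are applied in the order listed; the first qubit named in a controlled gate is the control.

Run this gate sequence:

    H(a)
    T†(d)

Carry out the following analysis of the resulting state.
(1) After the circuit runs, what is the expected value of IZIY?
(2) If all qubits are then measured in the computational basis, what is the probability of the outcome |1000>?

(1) The observable IZIY averages to 0.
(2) The probability of measuring |1000> is 1/2.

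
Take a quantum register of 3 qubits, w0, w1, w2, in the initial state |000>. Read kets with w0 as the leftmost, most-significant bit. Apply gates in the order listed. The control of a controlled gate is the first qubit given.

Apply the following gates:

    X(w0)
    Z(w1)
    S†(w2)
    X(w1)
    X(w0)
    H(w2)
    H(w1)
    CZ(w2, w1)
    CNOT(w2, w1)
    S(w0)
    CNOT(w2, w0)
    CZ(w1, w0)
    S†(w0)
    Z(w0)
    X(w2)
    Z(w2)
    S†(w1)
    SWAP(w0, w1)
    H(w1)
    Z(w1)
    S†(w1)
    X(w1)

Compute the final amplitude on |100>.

|100> carries amplitude sqrt(2)*I/4 in the final state.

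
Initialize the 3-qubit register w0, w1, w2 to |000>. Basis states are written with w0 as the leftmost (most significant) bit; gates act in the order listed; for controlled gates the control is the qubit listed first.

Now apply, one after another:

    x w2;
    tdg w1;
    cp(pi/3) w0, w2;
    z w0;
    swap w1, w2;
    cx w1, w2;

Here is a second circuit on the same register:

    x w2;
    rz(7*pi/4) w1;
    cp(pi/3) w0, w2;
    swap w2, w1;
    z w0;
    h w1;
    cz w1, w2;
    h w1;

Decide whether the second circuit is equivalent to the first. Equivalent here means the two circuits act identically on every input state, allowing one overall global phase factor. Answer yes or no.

No: there is an input state on which the two circuits produce genuinely different outputs (not merely differing by a phase).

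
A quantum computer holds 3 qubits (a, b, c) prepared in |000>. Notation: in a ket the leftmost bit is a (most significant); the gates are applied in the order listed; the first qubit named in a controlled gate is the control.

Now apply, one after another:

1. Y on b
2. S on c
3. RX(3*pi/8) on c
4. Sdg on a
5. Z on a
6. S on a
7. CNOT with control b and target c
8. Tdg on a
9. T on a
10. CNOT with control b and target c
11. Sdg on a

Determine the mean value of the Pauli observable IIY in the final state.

The expectation value of IIY is -sqrt(sqrt(2) + 2)/2. Key observation: steps 6-11 multiply out to the identity, so the circuit reduces to the remaining gates.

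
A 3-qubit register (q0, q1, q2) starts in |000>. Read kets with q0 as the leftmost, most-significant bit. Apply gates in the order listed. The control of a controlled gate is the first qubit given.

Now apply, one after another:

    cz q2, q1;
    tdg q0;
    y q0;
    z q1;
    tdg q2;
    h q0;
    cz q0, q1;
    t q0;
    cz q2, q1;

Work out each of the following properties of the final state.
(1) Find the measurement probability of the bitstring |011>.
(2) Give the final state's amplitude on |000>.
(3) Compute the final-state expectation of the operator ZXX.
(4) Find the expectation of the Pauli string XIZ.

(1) Outcome |011> occurs with probability 0.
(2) |000> carries amplitude sqrt(2)*I/2 in the final state.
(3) The expectation value of ZXX is 0.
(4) The expectation value of XIZ is -sqrt(2)/2.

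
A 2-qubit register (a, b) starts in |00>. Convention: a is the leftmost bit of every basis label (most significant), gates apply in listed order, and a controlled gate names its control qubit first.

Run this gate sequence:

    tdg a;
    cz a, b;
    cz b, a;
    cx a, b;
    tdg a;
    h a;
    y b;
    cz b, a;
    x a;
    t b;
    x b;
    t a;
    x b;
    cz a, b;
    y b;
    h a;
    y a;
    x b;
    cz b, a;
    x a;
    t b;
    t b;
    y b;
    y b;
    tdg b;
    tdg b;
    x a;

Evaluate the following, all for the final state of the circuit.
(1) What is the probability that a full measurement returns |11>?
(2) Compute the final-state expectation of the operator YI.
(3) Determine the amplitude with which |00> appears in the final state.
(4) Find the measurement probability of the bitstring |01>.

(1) A full measurement returns |11> with probability sqrt(2)/4 + 1/2. Key observation: the block from step 20 through step 27 cancels to the identity and can be dropped.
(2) The observable YI averages to sqrt(2)/2.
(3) The amplitude on |00> is 0.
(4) The probability of measuring |01> is 1/2 - sqrt(2)/4.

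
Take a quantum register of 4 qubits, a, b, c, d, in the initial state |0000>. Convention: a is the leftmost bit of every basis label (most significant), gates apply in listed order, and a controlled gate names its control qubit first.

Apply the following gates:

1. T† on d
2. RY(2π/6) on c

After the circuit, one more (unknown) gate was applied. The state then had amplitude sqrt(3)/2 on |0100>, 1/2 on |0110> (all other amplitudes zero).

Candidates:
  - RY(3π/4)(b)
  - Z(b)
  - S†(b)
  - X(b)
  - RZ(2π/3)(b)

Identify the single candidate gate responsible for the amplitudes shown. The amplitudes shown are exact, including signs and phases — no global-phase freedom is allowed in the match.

The applied gate was X(b).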